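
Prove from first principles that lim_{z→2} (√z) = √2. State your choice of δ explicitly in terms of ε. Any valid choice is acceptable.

Let ε > 0 be given. We want δ > 0 such that 0 < |z − 2| < δ implies |√z − √2| < ε.
Rationalise: √z − √2 = (z − 2)/(√z + √2), so |√z − √2| = |z − 2|/(√z + √2).
Restrict δ ≤ 2 so that |z − 2| < 2 forces z > 0, and then √z + √2 > √2.
Hence |√z − √2| < |z − 2|/√2, which is < ε once |z − 2| < √2·ε.
Take δ = min(2, √2·ε). If 0 < |z − 2| < δ then z > 0 and |√z − √2| < |z − 2|/√2 < ε.

δ = min(2, √2·ε)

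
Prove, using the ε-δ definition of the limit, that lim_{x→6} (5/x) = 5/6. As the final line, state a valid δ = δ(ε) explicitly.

Let ε > 0 be given. We seek δ > 0 such that 0 < |x − 6| < δ implies |5/x − (5/6)| < ε.
|5/x − (5/6)| = 5·|6 − x|/(6·|x|) = 5|x − 6|/(6|x|).
Require δ ≤ 3 so that |x| > 6 − 3 = 3, hence 6|x| > 18.
Then |5/x − (5/6)| < 5|x − 6|/18, which is < ε when |x − 6| < (18/5)ε.
Take δ = min(3, (18/5)ε). Then 0 < |x − 6| < δ gives both |x − 6| < 3 and |x − 6| < (18/5)ε, so |5/x − (5/6)| < ε.

δ = min(3, (18/5)ε)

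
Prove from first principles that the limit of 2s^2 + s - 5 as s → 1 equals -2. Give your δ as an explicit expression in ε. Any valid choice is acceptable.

δ = min(1, ε/7)

Let ε > 0 be given. We want δ > 0 such that 0 < |s − 1| < δ implies |(2s^2 + s - 5) + 2| < ε.
(2s^2 + s - 5) + 2 = 2s^2 + s - 3 = (s − 1)(2s + 3).
So |(2s^2 + s - 5) + 2| = |s − 1|·|2s + 3|.
Assume first that |s − 1| < 1, so |s| < 2. Then |2s + 3| ≤ 2·2 + 3 = 7.
Hence |(2s^2 + s - 5) + 2| ≤ 7|s − 1| < ε provided |s − 1| < ε/7.
Choosing δ = min(1, ε/7) ensures both conditions, hence |(2s^2 + s - 5) + 2| < ε.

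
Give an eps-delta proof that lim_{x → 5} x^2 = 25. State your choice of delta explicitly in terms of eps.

delta = min(1, eps/11)

Suppose eps > 0. We seek delta > 0 with 0 < |x − 5| < delta ⇒ |x^2 − 25| < eps.
Factor: x^2 − 25 = (x − 5)(x + 5), so |x^2 − 25| = |x − 5|·|x + 5|.
Impose delta ≤ 1 so that |x| < 6; then |x + 5| ≤ 11.
Hence |x^2 − 25| ≤ 11|x − 5|, which is < eps once |x − 5| < eps/11.
Take delta = min(1, eps/11). If 0 < |x − 5| < delta then both bounds hold and |x^2 − 25| ≤ 11|x − 5| < 11·(eps/11) = eps.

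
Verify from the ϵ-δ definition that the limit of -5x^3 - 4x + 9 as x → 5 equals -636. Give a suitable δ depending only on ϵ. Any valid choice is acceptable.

Suppose ϵ > 0. We want δ > 0 such that 0 < |x − 5| < δ implies |(-5x^3 - 4x + 9) + 636| < ϵ.
(-5x^3 - 4x + 9) + 636 = -5x^3 - 4x + 645 = (x − 5)(-5x^2 - 25x - 129).
So |(-5x^3 - 4x + 9) + 636| = |x − 5|·|-5x^2 - 25x - 129|.
Assume first that |x − 5| < 1, so |x| < 6. Then |-5x^2 - 25x - 129| ≤ 5·6^2 + 25·6 + 129 = 459.
Hence |(-5x^3 - 4x + 9) + 636| ≤ 459|x − 5| < ϵ provided |x − 5| < ϵ/459.
Take δ = min(1, ϵ/459). Then 0 < |x − 5| < δ gives both |x − 5| < 1 and |x − 5| < ϵ/459, so |(-5x^3 - 4x + 9) + 636| < ϵ.

δ = min(1, ϵ/459)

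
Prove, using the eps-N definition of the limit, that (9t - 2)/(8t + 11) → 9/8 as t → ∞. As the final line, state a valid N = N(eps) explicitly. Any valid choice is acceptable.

Suppose eps > 0. We seek N > 0 such that t > N implies |(9t - 2)/(8t + 11) − (9/8)| < eps.
(9t - 2)/(8t + 11) − (9/8) = (8(9t - 2) − 9(8t + 11)) / (8(8t + 11)) = -115/(8(8t + 11)).
For t > 0 we have 8t + 11 > 8t, so |(9t - 2)/(8t + 11) − (9/8)| = 115/(8(8t + 11)) < 115/(8·8t) = (115/64)/t.
Thus |(9t - 2)/(8t + 11) − (9/8)| < eps whenever t > (115/64)/eps.
Take N = (115/64)/eps. If t > N then |(9t - 2)/(8t + 11) − (9/8)| < (115/64)/t < eps.

N = (115/64)/eps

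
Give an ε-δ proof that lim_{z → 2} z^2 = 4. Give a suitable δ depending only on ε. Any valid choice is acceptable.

δ = min(1, ε/5)

Fix ε > 0. We seek δ > 0 with 0 < |z − 2| < δ ⇒ |z^2 − 4| < ε.
Factor: z^2 − 4 = (z − 2)(z + 2), so |z^2 − 4| = |z − 2|·|z + 2|.
Restrict δ ≤ 1. Then |z − 2| < 1 gives |z| < 3, so by the triangle inequality |z + 2| ≤ 3 + 2 = 5.
Hence |z^2 − 4| ≤ 5|z − 2|, which is < ε once |z − 2| < ε/5.
Take δ = min(1, ε/5). If 0 < |z − 2| < δ then both bounds hold and |z^2 − 4| ≤ 5|z − 2| < 5·(ε/5) = ε.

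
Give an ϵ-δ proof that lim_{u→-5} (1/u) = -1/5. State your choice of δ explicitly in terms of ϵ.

δ = min(5/2, (25/2)ϵ)

Fix ϵ > 0. We seek δ > 0 such that 0 < |u + 5| < δ implies |1/u + 1/5| < ϵ.
|1/u + 1/5| = |-5 − u|/(5·|u|) = |u + 5|/(5|u|).
Restrict δ ≤ 5/2. Then |u + 5| < 5/2 gives |u| > 5/2, so 5|u| > 25/2.
Then |1/u + 1/5| < |u + 5|/(25/2), which is < ϵ when |u + 5| < (25/2)ϵ.
Take δ = min(5/2, (25/2)ϵ). Then 0 < |u + 5| < δ gives both |u + 5| < 5/2 and |u + 5| < (25/2)ϵ, so |1/u + 1/5| < ϵ.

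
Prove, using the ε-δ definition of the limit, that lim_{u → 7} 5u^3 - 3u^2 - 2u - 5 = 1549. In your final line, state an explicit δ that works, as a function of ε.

Suppose ε > 0. We want δ > 0 such that 0 < |u − 7| < δ implies |(5u^3 - 3u^2 - 2u - 5) − 1549| < ε.
(5u^3 - 3u^2 - 2u - 5) − 1549 = 5u^3 - 3u^2 - 2u - 1554 = (u − 7)(5u^2 + 32u + 222).
So |(5u^3 - 3u^2 - 2u - 5) − 1549| = |u − 7|·|5u^2 + 32u + 222|.
Assume first that |u − 7| < 2, so |u| < 9. Then |5u^2 + 32u + 222| ≤ 5·9^2 + 32·9 + 222 = 915.
Hence |(5u^3 - 3u^2 - 2u - 5) − 1549| ≤ 915|u − 7| < ε provided |u − 7| < ε/915.
Choosing δ = min(2, ε/915) ensures both conditions, hence |(5u^3 - 3u^2 - 2u - 5) − 1549| < ε.

δ = min(2, ε/915)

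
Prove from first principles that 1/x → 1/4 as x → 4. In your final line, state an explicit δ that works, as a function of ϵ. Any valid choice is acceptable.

Fix ϵ > 0. We seek δ > 0 such that 0 < |x − 4| < δ implies |1/x − (1/4)| < ϵ.
|1/x − (1/4)| = |4 − x|/(4·|x|) = |x − 4|/(4|x|).
Restrict δ ≤ 2. Then |x − 4| < 2 gives |x| > 2, so 4|x| > 8.
Then |1/x − (1/4)| < |x − 4|/8, which is < ϵ when |x − 4| < 8ϵ.
Take δ = min(2, 8ϵ). Then 0 < |x − 4| < δ gives both |x − 4| < 2 and |x − 4| < 8ϵ, so |1/x − (1/4)| < ϵ.

δ = min(2, 8ϵ)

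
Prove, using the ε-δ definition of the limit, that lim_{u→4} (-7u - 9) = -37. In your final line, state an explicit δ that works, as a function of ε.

Let ε > 0. We need δ > 0 so that 0 < |u − 4| < δ implies |(-7u - 9) + 37| < ε.
|(-7u - 9) + 37| = |-7u + 28| = 7|u − 4|.
Thus it suffices that |u − 4| < ε/7.
Choosing δ = ε/7 gives |(-7u - 9) + 37| = 7|u − 4| < ε whenever |u − 4| < δ.

δ = ε/7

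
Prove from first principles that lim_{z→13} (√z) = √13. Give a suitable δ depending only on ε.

δ = min(13, √13·ε)

Fix ε > 0. We want δ > 0 such that 0 < |z − 13| < δ implies |√z − √13| < ε.
Rationalise: √z − √13 = (z − 13)/(√z + √13), so |√z − √13| = |z − 13|/(√z + √13).
Restrict δ ≤ 13 so that |z − 13| < 13 forces z > 0, and then √z + √13 > √13.
Hence |√z − √13| < |z − 13|/√13, which is < ε once |z − 13| < √13·ε.
Take δ = min(13, √13·ε). If 0 < |z − 13| < δ then z > 0 and |√z − √13| < |z − 13|/√13 < ε.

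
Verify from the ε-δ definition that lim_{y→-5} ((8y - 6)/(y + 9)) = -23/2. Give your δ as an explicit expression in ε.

Fix ε > 0. We want δ > 0 with 0 < |y + 5| < δ ⇒ |(8y - 6)/(y + 9) + 23/2| < ε.
Combining over a common denominator, (8y - 6)/(y + 9) + 23/2 = [(8y - 6)·4 − (-46)·(y + 9)] / [4·(y + 9)] = 78(y + 5) / (4(y + 9)).
So |(8y - 6)/(y + 9) + 23/2| = 78|y + 5| / (4·|y + 9|).
Restrict δ ≤ 2. Then |y + 5| < 2 gives |y + 9| = |(y + 5) + 4| ≥ 4 − 2 = 2.
Hence |(8y - 6)/(y + 9) + 23/2| < 78|y + 5|/(4·2) = (39/4)|y + 5|, which is < ε once |y + 5| < (4/39)ε.
Take δ = min(2, (4/39)ε). Then 0 < |y + 5| < δ forces both bounds, so |(8y - 6)/(y + 9) + 23/2| < ε.

δ = min(2, (4/39)ε)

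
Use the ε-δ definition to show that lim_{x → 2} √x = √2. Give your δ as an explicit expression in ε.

Suppose ε > 0. We want δ > 0 such that 0 < |x − 2| < δ implies |√x − √2| < ε.
Multiplying by the conjugate, |√x − √2| = |x − 2|/(√x + √2).
Restrict δ ≤ 2 so that |x − 2| < 2 forces x > 0, and then √x + √2 > √2.
Hence |√x − √2| < |x − 2|/√2, which is < ε once |x − 2| < √2·ε.
Take δ = min(2, √2·ε). If 0 < |x − 2| < δ then x > 0 and |√x − √2| < |x − 2|/√2 < ε.

δ = min(2, √2·ε)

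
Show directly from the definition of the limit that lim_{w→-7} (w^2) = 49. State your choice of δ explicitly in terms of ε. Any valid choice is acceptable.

δ = min(2, ε/16)

Fix ε > 0. We seek δ > 0 with 0 < |w + 7| < δ ⇒ |w^2 − 49| < ε.
Factor: w^2 − 49 = (w + 7)(w - 7), so |w^2 − 49| = |w + 7|·|w - 7|.
Impose δ ≤ 2 so that |w| < 9; then |w - 7| ≤ 16.
Hence |w^2 − 49| ≤ 16|w + 7|, which is < ε once |w + 7| < ε/16.
Take δ = min(2, ε/16). If 0 < |w + 7| < δ then both bounds hold and |w^2 − 49| ≤ 16|w + 7| < 16·(ε/16) = ε.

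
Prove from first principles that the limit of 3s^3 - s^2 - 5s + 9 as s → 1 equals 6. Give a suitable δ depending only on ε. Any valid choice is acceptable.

δ = min(1, ε/19)

Let ε > 0 be given. We want δ > 0 such that 0 < |s − 1| < δ implies |(3s^3 - s^2 - 5s + 9) − 6| < ε.
(3s^3 - s^2 - 5s + 9) − 6 = 3s^3 - s^2 - 5s + 3 = (s − 1)(3s^2 + 2s - 3).
So |(3s^3 - s^2 - 5s + 9) − 6| = |s − 1|·|3s^2 + 2s - 3|.
Assume first that |s − 1| < 1, so |s| < 2. Then |3s^2 + 2s - 3| ≤ 3·2^2 + 2·2 + 3 = 19.
Hence |(3s^3 - s^2 - 5s + 9) − 6| ≤ 19|s − 1| < ε provided |s − 1| < ε/19.
Choosing δ = min(1, ε/19) ensures both conditions, hence |(3s^3 - s^2 - 5s + 9) − 6| < ε.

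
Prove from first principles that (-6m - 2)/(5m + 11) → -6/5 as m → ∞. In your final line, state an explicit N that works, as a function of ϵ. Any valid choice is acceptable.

Let ϵ > 0. For m ≥ 1, |(-6m - 2)/(5m + 11) + 6/5| = |56|/(5(5m + 11)) = 56/(5(5m + 11)).
Since 5m + 11 ≥ 5m for m ≥ 1, this is ≤ 56/(5·5m) = (56/25)/m.
So |(-6m - 2)/(5m + 11) + 6/5| < ϵ whenever m > (56/25)/ϵ.
Take N = (56/25)/ϵ. If m > N then |(-6m - 2)/(5m + 11) + 6/5| ≤ (56/25)/m < ϵ.

N = (56/25)/ϵ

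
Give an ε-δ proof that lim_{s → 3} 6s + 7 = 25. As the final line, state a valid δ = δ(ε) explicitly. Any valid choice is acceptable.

Suppose ε > 0. We need δ > 0 so that 0 < |s − 3| < δ implies |(6s + 7) − 25| < ε.
|(6s + 7) − 25| = |6s - 18| = 6|s − 3|.
So 6|s − 3| < ε exactly when |s − 3| < ε/6.
Choosing δ = ε/6 gives |(6s + 7) − 25| = 6|s − 3| < ε whenever |s − 3| < δ.

δ = ε/6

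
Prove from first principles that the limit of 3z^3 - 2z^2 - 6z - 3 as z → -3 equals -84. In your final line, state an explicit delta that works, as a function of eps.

Let eps > 0 be given. We want delta > 0 such that 0 < |z + 3| < delta implies |(3z^3 - 2z^2 - 6z - 3) + 84| < eps.
(3z^3 - 2z^2 - 6z - 3) + 84 = 3z^3 - 2z^2 - 6z + 81 = (z + 3)(3z^2 - 11z + 27).
So |(3z^3 - 2z^2 - 6z - 3) + 84| = |z + 3|·|3z^2 - 11z + 27|.
Require delta ≤ 1. Then |z + 3| < 1 gives |z| < 4, and by the triangle inequality |3z^2 - 11z + 27| ≤ 3·4^2 + 11·4 + 27 = 119.
Hence |(3z^3 - 2z^2 - 6z - 3) + 84| ≤ 119|z + 3| < eps provided |z + 3| < eps/119.
Take delta = min(1, eps/119). Then 0 < |z + 3| < delta gives both |z + 3| < 1 and |z + 3| < eps/119, so |(3z^3 - 2z^2 - 6z - 3) + 84| < eps.

delta = min(1, eps/119)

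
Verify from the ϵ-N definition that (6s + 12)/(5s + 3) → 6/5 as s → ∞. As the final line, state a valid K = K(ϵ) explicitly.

K = (42/25)/ϵ

Let ϵ > 0 be given. We seek K > 0 such that s > K implies |(6s + 12)/(5s + 3) − (6/5)| < ϵ.
(6s + 12)/(5s + 3) − (6/5) = (5(6s + 12) − 6(5s + 3)) / (5(5s + 3)) = 42/(5(5s + 3)).
For s > 0 we have 5s + 3 > 5s, so |(6s + 12)/(5s + 3) − (6/5)| = 42/(5(5s + 3)) < 42/(5·5s) = (42/25)/s.
Thus |(6s + 12)/(5s + 3) − (6/5)| < ϵ whenever s > (42/25)/ϵ.
Take K = (42/25)/ϵ. If s > K then |(6s + 12)/(5s + 3) − (6/5)| < (42/25)/s < ϵ.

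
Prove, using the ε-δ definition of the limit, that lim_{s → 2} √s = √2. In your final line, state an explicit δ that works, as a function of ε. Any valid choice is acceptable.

Fix ε > 0. We want δ > 0 such that 0 < |s − 2| < δ implies |√s − √2| < ε.
Multiplying by the conjugate, |√s − √2| = |s − 2|/(√s + √2).
Restrict δ ≤ 2 so that |s − 2| < 2 forces s > 0, and then √s + √2 > √2.
Hence |√s − √2| < |s − 2|/√2, which is < ε once |s − 2| < √2·ε.
Take δ = min(2, √2·ε). If 0 < |s − 2| < δ then s > 0 and |√s − √2| < |s − 2|/√2 < ε.

δ = min(2, √2·ε)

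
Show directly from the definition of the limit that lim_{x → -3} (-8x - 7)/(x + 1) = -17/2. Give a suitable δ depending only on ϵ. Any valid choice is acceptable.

δ = min(1, 2ϵ)

Let ϵ > 0. We want δ > 0 with 0 < |x + 3| < δ ⇒ |(-8x - 7)/(x + 1) + 17/2| < ϵ.
Combining over a common denominator, (-8x - 7)/(x + 1) + 17/2 = [(-8x - 7)·(-2) − 17·(x + 1)] / [(-2)·(x + 1)] = -1(x + 3) / ((-2)(x + 1)).
So |(-8x - 7)/(x + 1) + 17/2| = |x + 3| / (2·|x + 1|).
Require δ ≤ 1, so |x + 1| ≥ |-2| − |x + 3| > 2 − 1 = 1.
Hence |(-8x - 7)/(x + 1) + 17/2| < |x + 3|/(2·1) = (1/2)|x + 3|, which is < ϵ once |x + 3| < 2ϵ.
Take δ = min(1, 2ϵ). Then 0 < |x + 3| < δ forces both bounds, so |(-8x - 7)/(x + 1) + 17/2| < ϵ.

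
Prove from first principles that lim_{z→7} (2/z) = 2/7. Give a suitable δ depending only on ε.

δ = min(7/2, (49/4)ε)

Fix ε > 0. We seek δ > 0 such that 0 < |z − 7| < δ implies |2/z − (2/7)| < ε.
|2/z − (2/7)| = 2·|7 − z|/(7·|z|) = 2|z − 7|/(7|z|).
Restrict δ ≤ 7/2. Then |z − 7| < 7/2 gives |z| > 7/2, so 7|z| > 49/2.
Then |2/z − (2/7)| < 2|z − 7|/(49/2), which is < ε when |z − 7| < (49/4)ε.
Take δ = min(7/2, (49/4)ε). Then 0 < |z − 7| < δ gives both |z − 7| < 7/2 and |z − 7| < (49/4)ε, so |2/z − (2/7)| < ε.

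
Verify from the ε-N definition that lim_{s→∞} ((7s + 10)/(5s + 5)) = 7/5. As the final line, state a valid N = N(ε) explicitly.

N = (3/5)/ε

Fix ε > 0. We seek N > 0 such that s > N implies |(7s + 10)/(5s + 5) − (7/5)| < ε.
(7s + 10)/(5s + 5) − (7/5) = (5(7s + 10) − 7(5s + 5)) / (5(5s + 5)) = 15/(5(5s + 5)).
For s > 0 we have 5s + 5 > 5s, so |(7s + 10)/(5s + 5) − (7/5)| = 15/(5(5s + 5)) < 15/(5·5s) = (3/5)/s.
Thus |(7s + 10)/(5s + 5) − (7/5)| < ε whenever s > (3/5)/ε.
Take N = (3/5)/ε. If s > N then |(7s + 10)/(5s + 5) − (7/5)| < (3/5)/s < ε.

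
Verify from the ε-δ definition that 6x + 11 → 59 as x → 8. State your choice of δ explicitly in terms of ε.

Suppose ε > 0. We need δ > 0 so that 0 < |x − 8| < δ implies |(6x + 11) − 59| < ε.
|(6x + 11) − 59| = |6x - 48| = 6|x − 8|.
So 6|x − 8| < ε exactly when |x − 8| < ε/6.
Take δ = ε/6. If 0 < |x − 8| < δ then |(6x + 11) − 59| = 6|x − 8| < 6·(ε/6) = ε.

δ = ε/6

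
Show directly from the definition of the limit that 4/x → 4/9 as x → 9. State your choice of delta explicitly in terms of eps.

Fix eps > 0. We seek delta > 0 such that 0 < |x − 9| < delta implies |4/x − (4/9)| < eps.
|4/x − (4/9)| = 4·|9 − x|/(9·|x|) = 4|x − 9|/(9|x|).
Require delta ≤ 9/2 so that |x| > 9 − 9/2 = 9/2, hence 9|x| > 81/2.
Then |4/x − (4/9)| < 4|x − 9|/(81/2), which is < eps when |x − 9| < (81/8)eps.
Take delta = min(9/2, (81/8)eps). Then 0 < |x − 9| < delta gives both |x − 9| < 9/2 and |x − 9| < (81/8)eps, so |4/x − (4/9)| < eps.

delta = min(9/2, (81/8)eps)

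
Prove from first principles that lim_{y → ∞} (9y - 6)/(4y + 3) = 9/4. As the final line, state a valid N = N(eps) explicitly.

Let eps > 0 be given. We seek N > 0 such that y > N implies |(9y - 6)/(4y + 3) − (9/4)| < eps.
(9y - 6)/(4y + 3) − (9/4) = (4(9y - 6) − 9(4y + 3)) / (4(4y + 3)) = -51/(4(4y + 3)).
For y > 0 we have 4y + 3 > 4y, so |(9y - 6)/(4y + 3) − (9/4)| = 51/(4(4y + 3)) < 51/(4·4y) = (51/16)/y.
Thus |(9y - 6)/(4y + 3) − (9/4)| < eps whenever y > (51/16)/eps.
Take N = (51/16)/eps. If y > N then |(9y - 6)/(4y + 3) − (9/4)| < (51/16)/y < eps.

N = (51/16)/eps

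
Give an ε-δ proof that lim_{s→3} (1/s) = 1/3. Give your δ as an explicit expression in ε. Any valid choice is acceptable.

δ = min(3/2, (9/2)ε)

Let ε > 0. We seek δ > 0 such that 0 < |s − 3| < δ implies |1/s − (1/3)| < ε.
|1/s − (1/3)| = |3 − s|/(3·|s|) = |s − 3|/(3|s|).
Require δ ≤ 3/2 so that |s| > 3 − 3/2 = 3/2, hence 3|s| > 9/2.
Then |1/s − (1/3)| < |s − 3|/(9/2), which is < ε when |s − 3| < (9/2)ε.
Take δ = min(3/2, (9/2)ε). Then 0 < |s − 3| < δ gives both |s − 3| < 3/2 and |s − 3| < (9/2)ε, so |1/s − (1/3)| < ε.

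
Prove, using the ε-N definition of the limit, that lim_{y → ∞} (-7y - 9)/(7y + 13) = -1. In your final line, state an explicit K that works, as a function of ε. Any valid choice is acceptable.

K = (4/7)/ε

Suppose ε > 0. We seek K > 0 such that y > K implies |(-7y - 9)/(7y + 13) + 1| < ε.
(-7y - 9)/(7y + 13) + 1 = (7(-7y - 9) − (-7)(7y + 13)) / (7(7y + 13)) = 28/(7(7y + 13)).
For y > 0 we have 7y + 13 > 7y, so |(-7y - 9)/(7y + 13) + 1| = 28/(7(7y + 13)) < 28/(7·7y) = (4/7)/y.
Thus |(-7y - 9)/(7y + 13) + 1| < ε whenever y > (4/7)/ε.
Take K = (4/7)/ε. If y > K then |(-7y - 9)/(7y + 13) + 1| < (4/7)/y < ε.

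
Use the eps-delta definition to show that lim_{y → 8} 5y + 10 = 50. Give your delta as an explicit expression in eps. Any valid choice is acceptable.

delta = eps/5

Let eps > 0 be given. We need delta > 0 so that 0 < |y − 8| < delta implies |(5y + 10) − 50| < eps.
|(5y + 10) − 50| = |5y - 40| = 5|y − 8|.
Thus it suffices that |y − 8| < eps/5.
Choosing delta = eps/5 gives |(5y + 10) − 50| = 5|y − 8| < eps whenever |y − 8| < delta.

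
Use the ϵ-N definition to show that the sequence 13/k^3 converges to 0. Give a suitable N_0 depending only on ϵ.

Let ϵ > 0 be given. For k ≥ 1, |13/k^3 − 0| = 13/k^3.
13/k^3 < ϵ ⇔ k^3 > 13/ϵ ⇔ k > (13/ϵ)^{1/3}.
Take N_0 = (13/ϵ)^{1/3}. Then k > N_0 implies 13/k^3 < ϵ.

N_0 = (13/ϵ)^{1/3}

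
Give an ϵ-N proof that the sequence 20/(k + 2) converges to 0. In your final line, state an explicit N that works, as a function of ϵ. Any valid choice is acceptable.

N = 20/ϵ

Fix ϵ > 0. For k ≥ 1, |20/(k + 2) − 0| = 20/(k + 2) ≤ 20/k.
We need 20/k < ϵ, i.e. k > 20/ϵ.
Take N = 20/ϵ. If k > N then |20/(k + 2)| ≤ 20/k < ϵ.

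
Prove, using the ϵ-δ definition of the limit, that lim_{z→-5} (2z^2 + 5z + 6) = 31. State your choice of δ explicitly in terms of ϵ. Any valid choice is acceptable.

Let ϵ > 0 be given. We want δ > 0 such that 0 < |z + 5| < δ implies |(2z^2 + 5z + 6) − 31| < ϵ.
(2z^2 + 5z + 6) − 31 = 2z^2 + 5z - 25 = (z + 5)(2z - 5).
So |(2z^2 + 5z + 6) − 31| = |z + 5|·|2z - 5|.
Assume first that |z + 5| < 2, so |z| < 7. Then |2z - 5| ≤ 2·7 + 5 = 19.
Hence |(2z^2 + 5z + 6) − 31| ≤ 19|z + 5| < ϵ provided |z + 5| < ϵ/19.
Choosing δ = min(2, ϵ/19) ensures both conditions, hence |(2z^2 + 5z + 6) − 31| < ϵ.

δ = min(2, ϵ/19)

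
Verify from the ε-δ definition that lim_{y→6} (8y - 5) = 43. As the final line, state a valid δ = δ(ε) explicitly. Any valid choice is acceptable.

Fix ε > 0. We need δ > 0 so that 0 < |y − 6| < δ implies |(8y - 5) − 43| < ε.
Since (8y - 5) − 43 = 8(y − 6), we have |(8y - 5) − 43| = 8|y − 6|.
So 8|y − 6| < ε exactly when |y − 6| < ε/8.
Choosing δ = ε/8 gives |(8y - 5) − 43| = 8|y − 6| < ε whenever |y − 6| < δ.

δ = ε/8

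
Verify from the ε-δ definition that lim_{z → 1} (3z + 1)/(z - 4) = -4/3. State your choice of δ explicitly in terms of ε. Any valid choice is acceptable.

Fix ε > 0. We want δ > 0 with 0 < |z − 1| < δ ⇒ |(3z + 1)/(z - 4) + 4/3| < ε.
Combining over a common denominator, (3z + 1)/(z - 4) + 4/3 = [(3z + 1)·(-3) − 4·(z - 4)] / [(-3)·(z - 4)] = -13(z − 1) / ((-3)(z - 4)).
So |(3z + 1)/(z - 4) + 4/3| = 13|z − 1| / (3·|z − 4|).
Require δ ≤ 3/2, so |z − 4| ≥ |-3| − |z − 1| > 3 − 3/2 = 3/2.
Hence |(3z + 1)/(z - 4) + 4/3| < 13|z − 1|/(3·(3/2)) = (26/9)|z − 1|, which is < ε once |z − 1| < (9/26)ε.
Take δ = min(3/2, (9/26)ε). Then 0 < |z − 1| < δ forces both bounds, so |(3z + 1)/(z - 4) + 4/3| < ε.

δ = min(3/2, (9/26)ε)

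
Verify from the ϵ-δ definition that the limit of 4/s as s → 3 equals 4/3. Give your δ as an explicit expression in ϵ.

Fix ϵ > 0. We seek δ > 0 such that 0 < |s − 3| < δ implies |4/s − (4/3)| < ϵ.
|4/s − (4/3)| = 4·|3 − s|/(3·|s|) = 4|s − 3|/(3|s|).
Require δ ≤ 3/2 so that |s| > 3 − 3/2 = 3/2, hence 3|s| > 9/2.
Then |4/s − (4/3)| < 4|s − 3|/(9/2), which is < ϵ when |s − 3| < (9/8)ϵ.
Take δ = min(3/2, (9/8)ϵ). Then 0 < |s − 3| < δ gives both |s − 3| < 3/2 and |s − 3| < (9/8)ϵ, so |4/s − (4/3)| < ϵ.

δ = min(3/2, (9/8)ϵ)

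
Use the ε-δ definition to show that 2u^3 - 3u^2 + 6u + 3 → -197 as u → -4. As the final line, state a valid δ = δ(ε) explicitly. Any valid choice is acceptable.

Let ε > 0 be given. We want δ > 0 such that 0 < |u + 4| < δ implies |(2u^3 - 3u^2 + 6u + 3) + 197| < ε.
(2u^3 - 3u^2 + 6u + 3) + 197 = 2u^3 - 3u^2 + 6u + 200 = (u + 4)(2u^2 - 11u + 50).
So |(2u^3 - 3u^2 + 6u + 3) + 197| = |u + 4|·|2u^2 - 11u + 50|.
Assume first that |u + 4| < 1, so |u| < 5. Then |2u^2 - 11u + 50| ≤ 2·5^2 + 11·5 + 50 = 155.
Hence |(2u^3 - 3u^2 + 6u + 3) + 197| ≤ 155|u + 4| < ε provided |u + 4| < ε/155.
Choosing δ = min(1, ε/155) ensures both conditions, hence |(2u^3 - 3u^2 + 6u + 3) + 197| < ε.

δ = min(1, ε/155)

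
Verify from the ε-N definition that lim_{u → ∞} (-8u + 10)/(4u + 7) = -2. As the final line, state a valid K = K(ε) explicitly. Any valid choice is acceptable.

K = 6/ε

Let ε > 0 be given. We seek K > 0 such that u > K implies |(-8u + 10)/(4u + 7) + 2| < ε.
(-8u + 10)/(4u + 7) + 2 = (4(-8u + 10) − (-8)(4u + 7)) / (4(4u + 7)) = 96/(4(4u + 7)).
For u > 0 we have 4u + 7 > 4u, so |(-8u + 10)/(4u + 7) + 2| = 96/(4(4u + 7)) < 96/(4·4u) = 6/u.
Thus |(-8u + 10)/(4u + 7) + 2| < ε whenever u > 6/ε.
Take K = 6/ε. If u > K then |(-8u + 10)/(4u + 7) + 2| < 6/u < ε.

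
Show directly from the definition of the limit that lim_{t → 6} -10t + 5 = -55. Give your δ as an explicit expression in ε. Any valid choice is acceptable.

δ = ε/10

Let ε > 0. We need δ > 0 so that 0 < |t − 6| < δ implies |(-10t + 5) + 55| < ε.
|(-10t + 5) + 55| = |-10t + 60| = 10|t − 6|.
Thus it suffices that |t − 6| < ε/10.
Choosing δ = ε/10 gives |(-10t + 5) + 55| = 10|t − 6| < ε whenever |t − 6| < δ.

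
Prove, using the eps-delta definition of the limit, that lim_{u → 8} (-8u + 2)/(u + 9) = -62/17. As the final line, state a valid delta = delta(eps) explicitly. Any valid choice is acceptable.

Let eps > 0. We want delta > 0 with 0 < |u − 8| < delta ⇒ |(-8u + 2)/(u + 9) + 62/17| < eps.
Combining over a common denominator, (-8u + 2)/(u + 9) + 62/17 = [(-8u + 2)·17 − (-62)·(u + 9)] / [17·(u + 9)] = -74(u − 8) / (17(u + 9)).
So |(-8u + 2)/(u + 9) + 62/17| = 74|u − 8| / (17·|u + 9|).
Require delta ≤ 17/2, so |u + 9| ≥ |17| − |u − 8| > 17 − 17/2 = 17/2.
Hence |(-8u + 2)/(u + 9) + 62/17| < 74|u − 8|/(17·(17/2)) = (148/289)|u − 8|, which is < eps once |u − 8| < (289/148)eps.
Take delta = min(17/2, (289/148)eps). Then 0 < |u − 8| < delta forces both bounds, so |(-8u + 2)/(u + 9) + 62/17| < eps.

delta = min(17/2, (289/148)eps)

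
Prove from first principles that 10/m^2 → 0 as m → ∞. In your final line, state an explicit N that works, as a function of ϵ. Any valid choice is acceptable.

Suppose ϵ > 0. For m ≥ 1, |10/m^2 − 0| = 10/m^2.
10/m^2 < ϵ ⇔ m^2 > 10/ϵ ⇔ m > (10/ϵ)^{1/2}.
Take N = (10/ϵ)^{1/2}. Then m > N implies 10/m^2 < ϵ.

N = (10/ϵ)^{1/2}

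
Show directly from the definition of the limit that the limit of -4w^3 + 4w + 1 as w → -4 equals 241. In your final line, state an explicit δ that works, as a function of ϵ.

Fix ϵ > 0. We want δ > 0 such that 0 < |w + 4| < δ implies |(-4w^3 + 4w + 1) − 241| < ϵ.
(-4w^3 + 4w + 1) − 241 = -4w^3 + 4w - 240 = (w + 4)(-4w^2 + 16w - 60).
So |(-4w^3 + 4w + 1) − 241| = |w + 4|·|-4w^2 + 16w - 60|.
Require δ ≤ 2. Then |w + 4| < 2 gives |w| < 6, and by the triangle inequality |-4w^2 + 16w - 60| ≤ 4·6^2 + 16·6 + 60 = 300.
Hence |(-4w^3 + 4w + 1) − 241| ≤ 300|w + 4| < ϵ provided |w + 4| < ϵ/300.
Take δ = min(2, ϵ/300). Then 0 < |w + 4| < δ gives both |w + 4| < 2 and |w + 4| < ϵ/300, so |(-4w^3 + 4w + 1) − 241| < ϵ.

δ = min(2, ϵ/300)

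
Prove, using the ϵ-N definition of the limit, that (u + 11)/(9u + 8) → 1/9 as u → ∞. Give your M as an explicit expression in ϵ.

Let ϵ > 0. We seek M > 0 such that u > M implies |(u + 11)/(9u + 8) − (1/9)| < ϵ.
(u + 11)/(9u + 8) − (1/9) = (9(u + 11) − (9u + 8)) / (9(9u + 8)) = 91/(9(9u + 8)).
For u > 0 we have 9u + 8 > 9u, so |(u + 11)/(9u + 8) − (1/9)| = 91/(9(9u + 8)) < 91/(9·9u) = (91/81)/u.
Thus |(u + 11)/(9u + 8) − (1/9)| < ϵ whenever u > (91/81)/ϵ.
Take M = (91/81)/ϵ. If u > M then |(u + 11)/(9u + 8) − (1/9)| < (91/81)/u < ϵ.

M = (91/81)/ϵ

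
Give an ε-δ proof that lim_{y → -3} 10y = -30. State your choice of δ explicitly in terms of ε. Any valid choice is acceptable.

δ = ε/10

Fix ε > 0. We need δ > 0 so that 0 < |y + 3| < δ implies |(10y) + 30| < ε.
|(10y) + 30| = |10y + 30| = 10|y + 3|.
Thus it suffices that |y + 3| < ε/10.
Take δ = ε/10. If 0 < |y + 3| < δ then |(10y) + 30| = 10|y + 3| < 10·(ε/10) = ε.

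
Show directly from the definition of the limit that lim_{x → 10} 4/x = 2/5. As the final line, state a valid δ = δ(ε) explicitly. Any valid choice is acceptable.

δ = min(5, (25/2)ε)

Suppose ε > 0. We seek δ > 0 such that 0 < |x − 10| < δ implies |4/x − (2/5)| < ε.
|4/x − (2/5)| = 4·|10 − x|/(10·|x|) = 4|x − 10|/(10|x|).
Restrict δ ≤ 5. Then |x − 10| < 5 gives |x| > 5, so 10|x| > 50.
Then |4/x − (2/5)| < 4|x − 10|/50, which is < ε when |x − 10| < (25/2)ε.
Take δ = min(5, (25/2)ε). Then 0 < |x − 10| < δ gives both |x − 10| < 5 and |x − 10| < (25/2)ε, so |4/x − (2/5)| < ε.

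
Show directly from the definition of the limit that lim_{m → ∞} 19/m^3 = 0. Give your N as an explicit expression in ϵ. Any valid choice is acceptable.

N = (19/ϵ)^{1/3}

Let ϵ > 0 be given. For m ≥ 1, |19/m^3 − 0| = 19/m^3.
19/m^3 < ϵ ⇔ m^3 > 19/ϵ ⇔ m > (19/ϵ)^{1/3}.
Take N = (19/ϵ)^{1/3}. Then m > N implies 19/m^3 < ϵ.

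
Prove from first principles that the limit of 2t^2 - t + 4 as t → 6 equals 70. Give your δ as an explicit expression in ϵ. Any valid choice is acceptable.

Suppose ϵ > 0. We want δ > 0 such that 0 < |t − 6| < δ implies |(2t^2 - t + 4) − 70| < ϵ.
(2t^2 - t + 4) − 70 = 2t^2 - t - 66 = (t − 6)(2t + 11).
So |(2t^2 - t + 4) − 70| = |t − 6|·|2t + 11|.
Assume first that |t − 6| < 1, so |t| < 7. Then |2t + 11| ≤ 2·7 + 11 = 25.
Hence |(2t^2 - t + 4) − 70| ≤ 25|t − 6| < ϵ provided |t − 6| < ϵ/25.
Take δ = min(1, ϵ/25). Then 0 < |t − 6| < δ gives both |t − 6| < 1 and |t − 6| < ϵ/25, so |(2t^2 - t + 4) − 70| < ϵ.

δ = min(1, ϵ/25)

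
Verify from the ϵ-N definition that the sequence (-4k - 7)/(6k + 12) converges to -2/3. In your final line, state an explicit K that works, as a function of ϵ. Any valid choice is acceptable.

Suppose ϵ > 0. For k ≥ 1, |(-4k - 7)/(6k + 12) + 2/3| = |6|/(6(6k + 12)) = 6/(6(6k + 12)).
Since 6k + 12 ≥ 6k for k ≥ 1, this is ≤ 6/(6·6k) = (1/6)/k.
So |(-4k - 7)/(6k + 12) + 2/3| < ϵ whenever k > (1/6)/ϵ.
Take K = (1/6)/ϵ. If k > K then |(-4k - 7)/(6k + 12) + 2/3| ≤ (1/6)/k < ϵ.

K = (1/6)/ϵ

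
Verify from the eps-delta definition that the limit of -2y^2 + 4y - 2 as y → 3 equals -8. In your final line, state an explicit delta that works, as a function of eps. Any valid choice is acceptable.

delta = min(1, eps/10)

Let eps > 0. We want delta > 0 such that 0 < |y − 3| < delta implies |(-2y^2 + 4y - 2) + 8| < eps.
(-2y^2 + 4y - 2) + 8 = -2y^2 + 4y + 6 = (y − 3)(-2y - 2).
So |(-2y^2 + 4y - 2) + 8| = |y − 3|·|-2y - 2|.
Require delta ≤ 1. Then |y − 3| < 1 gives |y| < 4, and by the triangle inequality |-2y - 2| ≤ 2·4 + 2 = 10.
Hence |(-2y^2 + 4y - 2) + 8| ≤ 10|y − 3| < eps provided |y − 3| < eps/10.
Take delta = min(1, eps/10). Then 0 < |y − 3| < delta gives both |y − 3| < 1 and |y − 3| < eps/10, so |(-2y^2 + 4y - 2) + 8| < eps.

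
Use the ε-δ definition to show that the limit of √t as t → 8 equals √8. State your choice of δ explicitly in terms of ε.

δ = min(8, √8·ε)

Suppose ε > 0. We want δ > 0 such that 0 < |t − 8| < δ implies |√t − √8| < ε.
Multiplying by the conjugate, |√t − √8| = |t − 8|/(√t + √8).
Restrict δ ≤ 8 so that |t − 8| < 8 forces t > 0, and then √t + √8 > √8.
Hence |√t − √8| < |t − 8|/√8, which is < ε once |t − 8| < √8·ε.
Take δ = min(8, √8·ε). If 0 < |t − 8| < δ then t > 0 and |√t − √8| < |t − 8|/√8 < ε.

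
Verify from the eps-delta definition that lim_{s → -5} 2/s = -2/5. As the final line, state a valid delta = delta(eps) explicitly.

Fix eps > 0. We seek delta > 0 such that 0 < |s + 5| < delta implies |2/s + 2/5| < eps.
|2/s + 2/5| = 2·|-5 − s|/(5·|s|) = 2|s + 5|/(5|s|).
Require delta ≤ 5/2 so that |s| > 5 − 5/2 = 5/2, hence 5|s| > 25/2.
Then |2/s + 2/5| < 2|s + 5|/(25/2), which is < eps when |s + 5| < (25/4)eps.
Take delta = min(5/2, (25/4)eps). Then 0 < |s + 5| < delta gives both |s + 5| < 5/2 and |s + 5| < (25/4)eps, so |2/s + 2/5| < eps.

delta = min(5/2, (25/4)eps)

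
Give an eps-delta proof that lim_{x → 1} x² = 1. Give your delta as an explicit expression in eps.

Let eps > 0 be given. We seek delta > 0 with 0 < |x − 1| < delta ⇒ |x² − 1| < eps.
Factor: x² − 1 = (x − 1)(x + 1), so |x² − 1| = |x − 1|·|x + 1|.
Impose delta ≤ 1 so that |x| < 2; then |x + 1| ≤ 3.
Hence |x² − 1| ≤ 3|x − 1|, which is < eps once |x − 1| < eps/3.
Take delta = min(1, eps/3). If 0 < |x − 1| < delta then both bounds hold and |x² − 1| ≤ 3|x − 1| < 3·(eps/3) = eps.

delta = min(1, eps/3)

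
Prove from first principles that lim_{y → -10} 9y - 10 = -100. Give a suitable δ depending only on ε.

Let ε > 0. We need δ > 0 so that 0 < |y + 10| < δ implies |(9y - 10) + 100| < ε.
|(9y - 10) + 100| = |9y + 90| = 9|y + 10|.
Thus it suffices that |y + 10| < ε/9.
Take δ = ε/9. If 0 < |y + 10| < δ then |(9y - 10) + 100| = 9|y + 10| < 9·(ε/9) = ε.

δ = ε/9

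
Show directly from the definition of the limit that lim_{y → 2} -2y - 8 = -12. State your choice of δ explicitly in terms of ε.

Let ε > 0. We need δ > 0 so that 0 < |y − 2| < δ implies |(-2y - 8) + 12| < ε.
Since (-2y - 8) + 12 = -2(y − 2), we have |(-2y - 8) + 12| = 2|y − 2|.
Thus it suffices that |y − 2| < ε/2.
Choosing δ = ε/2 gives |(-2y - 8) + 12| = 2|y − 2| < ε whenever |y − 2| < δ.

δ = ε/2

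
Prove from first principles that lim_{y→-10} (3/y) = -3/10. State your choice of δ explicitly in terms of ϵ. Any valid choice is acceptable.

δ = min(5, (50/3)ϵ)

Let ϵ > 0. We seek δ > 0 such that 0 < |y + 10| < δ implies |3/y + 3/10| < ϵ.
|3/y + 3/10| = 3·|-10 − y|/(10·|y|) = 3|y + 10|/(10|y|).
Restrict δ ≤ 5. Then |y + 10| < 5 gives |y| > 5, so 10|y| > 50.
Then |3/y + 3/10| < 3|y + 10|/50, which is < ϵ when |y + 10| < (50/3)ϵ.
Take δ = min(5, (50/3)ϵ). Then 0 < |y + 10| < δ gives both |y + 10| < 5 and |y + 10| < (50/3)ϵ, so |3/y + 3/10| < ϵ.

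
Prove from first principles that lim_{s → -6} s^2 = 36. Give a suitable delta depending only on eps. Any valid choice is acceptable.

Let eps > 0 be given. We seek delta > 0 with 0 < |s + 6| < delta ⇒ |s^2 − 36| < eps.
Factor: s^2 − 36 = (s + 6)(s - 6), so |s^2 − 36| = |s + 6|·|s - 6|.
Impose delta ≤ 1 so that |s| < 7; then |s - 6| ≤ 13.
Hence |s^2 − 36| ≤ 13|s + 6|, which is < eps once |s + 6| < eps/13.
Take delta = min(1, eps/13). If 0 < |s + 6| < delta then both bounds hold and |s^2 − 36| ≤ 13|s + 6| < 13·(eps/13) = eps.

delta = min(1, eps/13)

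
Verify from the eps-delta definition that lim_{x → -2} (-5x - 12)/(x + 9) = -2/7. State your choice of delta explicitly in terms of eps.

delta = min(7/2, (49/66)eps)

Let eps > 0 be given. We want delta > 0 with 0 < |x + 2| < delta ⇒ |(-5x - 12)/(x + 9) + 2/7| < eps.
Combining over a common denominator, (-5x - 12)/(x + 9) + 2/7 = [(-5x - 12)·7 − (-2)·(x + 9)] / [7·(x + 9)] = -33(x + 2) / (7(x + 9)).
So |(-5x - 12)/(x + 9) + 2/7| = 33|x + 2| / (7·|x + 9|).
Restrict delta ≤ 7/2. Then |x + 2| < 7/2 gives |x + 9| = |(x + 2) + 7| ≥ 7 − 7/2 = 7/2.
Hence |(-5x - 12)/(x + 9) + 2/7| < 33|x + 2|/(7·(7/2)) = (66/49)|x + 2|, which is < eps once |x + 2| < (49/66)eps.
Take delta = min(7/2, (49/66)eps). Then 0 < |x + 2| < delta forces both bounds, so |(-5x - 12)/(x + 9) + 2/7| < eps.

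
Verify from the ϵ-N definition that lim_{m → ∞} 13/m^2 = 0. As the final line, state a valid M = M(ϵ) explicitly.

M = (13/ϵ)^{1/2}

Let ϵ > 0. For m ≥ 1, |13/m^2 − 0| = 13/m^2.
13/m^2 < ϵ ⇔ m^2 > 13/ϵ ⇔ m > (13/ϵ)^{1/2}.
Take M = (13/ϵ)^{1/2}. Then m > M implies 13/m^2 < ϵ.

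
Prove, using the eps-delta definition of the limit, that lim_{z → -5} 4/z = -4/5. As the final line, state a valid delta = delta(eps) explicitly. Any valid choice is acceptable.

Let eps > 0. We seek delta > 0 such that 0 < |z + 5| < delta implies |4/z + 4/5| < eps.
|4/z + 4/5| = 4·|-5 − z|/(5·|z|) = 4|z + 5|/(5|z|).
Restrict delta ≤ 5/2. Then |z + 5| < 5/2 gives |z| > 5/2, so 5|z| > 25/2.
Then |4/z + 4/5| < 4|z + 5|/(25/2), which is < eps when |z + 5| < (25/8)eps.
Take delta = min(5/2, (25/8)eps). Then 0 < |z + 5| < delta gives both |z + 5| < 5/2 and |z + 5| < (25/8)eps, so |4/z + 4/5| < eps.

delta = min(5/2, (25/8)eps)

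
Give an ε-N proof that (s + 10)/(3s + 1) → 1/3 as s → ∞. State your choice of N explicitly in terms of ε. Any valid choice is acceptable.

Suppose ε > 0. We seek N > 0 such that s > N implies |(s + 10)/(3s + 1) − (1/3)| < ε.
(s + 10)/(3s + 1) − (1/3) = (3(s + 10) − (3s + 1)) / (3(3s + 1)) = 29/(3(3s + 1)).
For s > 0 we have 3s + 1 > 3s, so |(s + 10)/(3s + 1) − (1/3)| = 29/(3(3s + 1)) < 29/(3·3s) = (29/9)/s.
Thus |(s + 10)/(3s + 1) − (1/3)| < ε whenever s > (29/9)/ε.
Take N = (29/9)/ε. If s > N then |(s + 10)/(3s + 1) − (1/3)| < (29/9)/s < ε.

N = (29/9)/ε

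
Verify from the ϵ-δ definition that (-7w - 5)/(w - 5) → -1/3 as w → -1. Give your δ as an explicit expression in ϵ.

δ = min(3, (9/20)ϵ)

Fix ϵ > 0. We want δ > 0 with 0 < |w + 1| < δ ⇒ |(-7w - 5)/(w - 5) + 1/3| < ϵ.
Combining over a common denominator, (-7w - 5)/(w - 5) + 1/3 = [(-7w - 5)·(-6) − 2·(w - 5)] / [(-6)·(w - 5)] = 40(w + 1) / ((-6)(w - 5)).
So |(-7w - 5)/(w - 5) + 1/3| = 40|w + 1| / (6·|w − 5|).
Require δ ≤ 3, so |w − 5| ≥ |-6| − |w + 1| > 6 − 3 = 3.
Hence |(-7w - 5)/(w - 5) + 1/3| < 40|w + 1|/(6·3) = (20/9)|w + 1|, which is < ϵ once |w + 1| < (9/20)ϵ.
Take δ = min(3, (9/20)ϵ). Then 0 < |w + 1| < δ forces both bounds, so |(-7w - 5)/(w - 5) + 1/3| < ϵ.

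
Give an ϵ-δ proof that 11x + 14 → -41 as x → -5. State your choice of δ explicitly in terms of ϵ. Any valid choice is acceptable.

Suppose ϵ > 0. We need δ > 0 so that 0 < |x + 5| < δ implies |(11x + 14) + 41| < ϵ.
Since (11x + 14) + 41 = 11(x + 5), we have |(11x + 14) + 41| = 11|x + 5|.
So 11|x + 5| < ϵ exactly when |x + 5| < ϵ/11.
Take δ = ϵ/11. If 0 < |x + 5| < δ then |(11x + 14) + 41| = 11|x + 5| < 11·(ϵ/11) = ϵ.

δ = ϵ/11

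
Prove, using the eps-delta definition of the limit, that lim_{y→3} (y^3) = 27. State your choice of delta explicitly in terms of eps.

delta = min(1, eps/37)

Let eps > 0 be given. We seek delta > 0 with 0 < |y − 3| < delta ⇒ |y^3 − 27| < eps.
Factor: y^3 − 27 = (y − 3)(y^2 + 3y + 9), so |y^3 − 27| = |y − 3|·|y^2 + 3y + 9|.
Restrict delta ≤ 1. Then |y − 3| < 1 gives |y| < 4, so by the triangle inequality |y^2 + 3y + 9| ≤ 4^2 + 3·4 + 9 = 37.
Hence |y^3 − 27| ≤ 37|y − 3|, which is < eps once |y − 3| < eps/37.
Take delta = min(1, eps/37). If 0 < |y − 3| < delta then both bounds hold and |y^3 − 27| ≤ 37|y − 3| < 37·(eps/37) = eps.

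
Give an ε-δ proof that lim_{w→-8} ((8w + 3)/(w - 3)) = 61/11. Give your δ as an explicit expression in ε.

Fix ε > 0. We want δ > 0 with 0 < |w + 8| < δ ⇒ |(8w + 3)/(w - 3) − (61/11)| < ε.
Combining over a common denominator, (8w + 3)/(w - 3) − (61/11) = [(8w + 3)·(-11) − (-61)·(w - 3)] / [(-11)·(w - 3)] = -27(w + 8) / ((-11)(w - 3)).
So |(8w + 3)/(w - 3) − (61/11)| = 27|w + 8| / (11·|w − 3|).
Restrict δ ≤ 11/2. Then |w + 8| < 11/2 gives |w − 3| = |(w + 8) + (-11)| ≥ 11 − 11/2 = 11/2.
Hence |(8w + 3)/(w - 3) − (61/11)| < 27|w + 8|/(11·(11/2)) = (54/121)|w + 8|, which is < ε once |w + 8| < (121/54)ε.
Take δ = min(11/2, (121/54)ε). Then 0 < |w + 8| < δ forces both bounds, so |(8w + 3)/(w - 3) − (61/11)| < ε.

δ = min(11/2, (121/54)ε)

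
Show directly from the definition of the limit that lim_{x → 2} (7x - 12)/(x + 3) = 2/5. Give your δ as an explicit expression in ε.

Fix ε > 0. We want δ > 0 with 0 < |x − 2| < δ ⇒ |(7x - 12)/(x + 3) − (2/5)| < ε.
Combining over a common denominator, (7x - 12)/(x + 3) − (2/5) = [(7x - 12)·5 − 2·(x + 3)] / [5·(x + 3)] = 33(x − 2) / (5(x + 3)).
So |(7x - 12)/(x + 3) − (2/5)| = 33|x − 2| / (5·|x + 3|).
Require δ ≤ 5/2, so |x + 3| ≥ |5| − |x − 2| > 5 − 5/2 = 5/2.
Hence |(7x - 12)/(x + 3) − (2/5)| < 33|x − 2|/(5·(5/2)) = (66/25)|x − 2|, which is < ε once |x − 2| < (25/66)ε.
Take δ = min(5/2, (25/66)ε). Then 0 < |x − 2| < δ forces both bounds, so |(7x - 12)/(x + 3) − (2/5)| < ε.

δ = min(5/2, (25/66)ε)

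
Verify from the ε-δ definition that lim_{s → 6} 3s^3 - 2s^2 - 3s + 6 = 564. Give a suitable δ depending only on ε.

δ = min(1, ε/352)

Suppose ε > 0. We want δ > 0 such that 0 < |s − 6| < δ implies |(3s^3 - 2s^2 - 3s + 6) − 564| < ε.
(3s^3 - 2s^2 - 3s + 6) − 564 = 3s^3 - 2s^2 - 3s - 558 = (s − 6)(3s^2 + 16s + 93).
So |(3s^3 - 2s^2 - 3s + 6) − 564| = |s − 6|·|3s^2 + 16s + 93|.
Assume first that |s − 6| < 1, so |s| < 7. Then |3s^2 + 16s + 93| ≤ 3·7^2 + 16·7 + 93 = 352.
Hence |(3s^3 - 2s^2 - 3s + 6) − 564| ≤ 352|s − 6| < ε provided |s − 6| < ε/352.
Take δ = min(1, ε/352). Then 0 < |s − 6| < δ gives both |s − 6| < 1 and |s − 6| < ε/352, so |(3s^3 - 2s^2 - 3s + 6) − 564| < ε.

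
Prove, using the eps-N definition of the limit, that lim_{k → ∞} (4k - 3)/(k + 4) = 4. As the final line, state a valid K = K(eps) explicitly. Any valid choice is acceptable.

K = 19/eps

Suppose eps > 0. For k ≥ 1, |(4k - 3)/(k + 4) − 4| = |-19|/((k + 4)) = 19/((k + 4)).
Since k + 4 ≥ k for k ≥ 1, this is ≤ 19/(k) = 19/k.
So |(4k - 3)/(k + 4) − 4| < eps whenever k > 19/eps.
Take K = 19/eps. If k > K then |(4k - 3)/(k + 4) − 4| ≤ 19/k < eps.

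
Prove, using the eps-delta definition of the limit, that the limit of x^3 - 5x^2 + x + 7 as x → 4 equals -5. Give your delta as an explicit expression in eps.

delta = min(2, eps/45)

Suppose eps > 0. We want delta > 0 such that 0 < |x − 4| < delta implies |(x^3 - 5x^2 + x + 7) + 5| < eps.
(x^3 - 5x^2 + x + 7) + 5 = x^3 - 5x^2 + x + 12 = (x − 4)(x^2 - x - 3).
So |(x^3 - 5x^2 + x + 7) + 5| = |x − 4|·|x^2 - x - 3|.
Assume first that |x − 4| < 2, so |x| < 6. Then |x^2 - x - 3| ≤ 6^2 + 6 + 3 = 45.
Hence |(x^3 - 5x^2 + x + 7) + 5| ≤ 45|x − 4| < eps provided |x − 4| < eps/45.
Take delta = min(2, eps/45). Then 0 < |x − 4| < delta gives both |x − 4| < 2 and |x − 4| < eps/45, so |(x^3 - 5x^2 + x + 7) + 5| < eps.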